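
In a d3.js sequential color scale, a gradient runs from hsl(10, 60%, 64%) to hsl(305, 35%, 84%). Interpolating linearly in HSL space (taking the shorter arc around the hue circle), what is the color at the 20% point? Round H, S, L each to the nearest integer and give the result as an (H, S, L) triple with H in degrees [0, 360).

Hue: 305 − 10 = 295°, but |295| > 180 so the shorter arc goes the other way: Δh = 295 − 360 = -65°.
H = 10 + 0.2 × (-65) = -3 → -3 → -3 mod 360 = 357°
S = 60 + 0.2 × (35 − 60) = 55 → 55%
L = 64 + 0.2 × (84 − 64) = 68 → 68%

(357, 55, 68)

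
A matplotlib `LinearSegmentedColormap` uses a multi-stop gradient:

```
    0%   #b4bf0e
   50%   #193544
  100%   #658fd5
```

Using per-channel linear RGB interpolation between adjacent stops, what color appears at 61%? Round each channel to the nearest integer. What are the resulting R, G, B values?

(42, 73, 100)

61% lies between the 50% and 100% stops, so the local fraction is t = (61 − 50)/(100 − 50) = 11/50 ≈ 0.22.
#193544 → (25, 53, 68); #658fd5 → (101, 143, 213).
R = 25 + 0.22 × (101 − 25) = 41.72 → 42
G = 53 + 0.22 × (143 − 53) = 72.8 → 73
B = 68 + 0.22 × (213 − 68) = 99.9 → 100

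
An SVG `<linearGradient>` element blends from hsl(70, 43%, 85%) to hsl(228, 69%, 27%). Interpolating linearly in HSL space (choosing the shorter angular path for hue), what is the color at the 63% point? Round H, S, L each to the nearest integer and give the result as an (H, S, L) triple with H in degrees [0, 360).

(170, 59, 48)

Hue arc: Δh = 228 − 70 = 158° (|Δh| ≤ 180, already the shorter path).
H = 70 + 0.63 × (158) = 169.54 → 170°
S = 43 + 0.63 × (69 − 43) = 59.38 → 59%
L = 85 + 0.63 × (27 − 85) = 48.46 → 48%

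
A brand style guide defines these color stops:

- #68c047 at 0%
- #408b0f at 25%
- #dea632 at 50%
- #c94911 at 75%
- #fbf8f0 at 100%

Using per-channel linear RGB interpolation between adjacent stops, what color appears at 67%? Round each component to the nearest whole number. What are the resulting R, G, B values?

(208, 103, 28)

67% lies between the 50% and 75% stops, so the local fraction is t = (67 − 50)/(75 − 50) = 17/25 ≈ 0.68.
#dea632 → (222, 166, 50); #c94911 → (201, 73, 17).
R = 222 + 0.68 × (201 − 222) = 207.72 → 208
G = 166 + 0.68 × (73 − 166) = 102.76 → 103
B = 50 + 0.68 × (17 − 50) = 27.56 → 28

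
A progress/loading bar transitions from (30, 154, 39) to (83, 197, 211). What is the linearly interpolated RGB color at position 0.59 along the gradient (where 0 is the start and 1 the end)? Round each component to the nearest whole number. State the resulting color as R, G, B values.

R = 30 + 0.59 × (83 − 30) = 30 + 0.59 × 53 = 61.27 → 61
G = 154 + 0.59 × (197 − 154) = 154 + 0.59 × 43 = 179.37 → 179
B = 39 + 0.59 × (211 − 39) = 39 + 0.59 × 172 = 140.48 → 140

(61, 179, 140)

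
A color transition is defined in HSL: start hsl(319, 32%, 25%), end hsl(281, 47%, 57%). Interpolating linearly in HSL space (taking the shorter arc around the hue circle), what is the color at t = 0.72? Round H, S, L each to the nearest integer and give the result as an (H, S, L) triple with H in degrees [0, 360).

Hue arc: Δh = 281 − 319 = -38° (|Δh| ≤ 180, already the shorter path).
H = 319 + 0.72 × (-38) = 291.64 → 292°
S = 32 + 0.72 × (47 − 32) = 42.8 → 43%
L = 25 + 0.72 × (57 − 25) = 48.04 → 48%

(292, 43, 48)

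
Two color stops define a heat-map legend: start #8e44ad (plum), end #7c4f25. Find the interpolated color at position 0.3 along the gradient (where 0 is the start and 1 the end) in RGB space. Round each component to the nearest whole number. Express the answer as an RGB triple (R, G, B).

#8e44ad → (142, 68, 173); #7c4f25 → (124, 79, 37).
R = 142 + 0.3 × (124 − 142) = 142 + 0.3 × -18 = 136.6 → 137
G = 68 + 0.3 × (79 − 68) = 68 + 0.3 × 11 = 71.3 → 71
B = 173 + 0.3 × (37 − 173) = 173 + 0.3 × -136 = 132.2 → 132
So the blended color is (137, 71, 132), about #894784.

(137, 71, 132)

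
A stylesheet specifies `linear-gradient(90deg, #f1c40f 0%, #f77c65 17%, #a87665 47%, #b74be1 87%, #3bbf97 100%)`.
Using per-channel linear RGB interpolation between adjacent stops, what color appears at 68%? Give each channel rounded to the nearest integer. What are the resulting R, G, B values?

(176, 95, 166)

68% lies between the 47% and 87% stops, so the local fraction is t = (68 − 47)/(87 − 47) = 21/40 ≈ 0.525.
#a87665 → (168, 118, 101); #b74be1 → (183, 75, 225).
R = 168 + 0.525 × (183 − 168) = 175.875 → 176
G = 118 + 0.525 × (75 − 118) = 95.425 → 95
B = 101 + 0.525 × (225 − 101) = 166.1 → 166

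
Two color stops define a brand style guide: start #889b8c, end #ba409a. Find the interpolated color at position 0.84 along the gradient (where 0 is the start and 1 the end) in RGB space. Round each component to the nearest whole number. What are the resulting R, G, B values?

#889b8c → (136, 155, 140); #ba409a → (186, 64, 154).
R = 136 + 0.84 × (186 − 136) = 136 + 0.84 × 50 = 178 → 178
G = 155 + 0.84 × (64 − 155) = 155 + 0.84 × -91 = 78.56 → 79
B = 140 + 0.84 × (154 − 140) = 140 + 0.84 × 14 = 151.76 → 152
So the blended color is (178, 79, 152), about #b24f98.

(178, 79, 152)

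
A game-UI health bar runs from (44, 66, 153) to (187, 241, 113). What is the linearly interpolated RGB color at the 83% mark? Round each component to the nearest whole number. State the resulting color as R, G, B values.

(163, 211, 120)

83% corresponds to t = 0.83.
R = 44 + 0.83 × (187 − 44) = 44 + 0.83 × 143 = 162.69 → 163
G = 66 + 0.83 × (241 − 66) = 66 + 0.83 × 175 = 211.25 → 211
B = 153 + 0.83 × (113 − 153) = 153 + 0.83 × -40 = 119.8 → 120
So the blended color is (163, 211, 120), about #a3d378.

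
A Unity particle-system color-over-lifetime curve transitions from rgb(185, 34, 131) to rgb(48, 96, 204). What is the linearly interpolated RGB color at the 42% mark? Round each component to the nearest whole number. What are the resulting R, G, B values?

42% corresponds to t = 0.42.
R = 185 + 0.42 × (48 − 185) = 185 + 0.42 × -137 = 127.46 → 127
G = 34 + 0.42 × (96 − 34) = 34 + 0.42 × 62 = 60.04 → 60
B = 131 + 0.42 × (204 − 131) = 131 + 0.42 × 73 = 161.66 → 162

(127, 60, 162)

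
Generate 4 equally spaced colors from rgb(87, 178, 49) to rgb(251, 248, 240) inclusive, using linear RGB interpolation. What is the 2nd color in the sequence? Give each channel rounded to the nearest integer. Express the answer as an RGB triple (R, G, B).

(142, 201, 113)

With 4 swatches and endpoints inclusive, swatch 2 sits at t = (2 − 1)/(4 − 1) = 1/3 ≈ 0.3333.
R = 87 + 0.3333 × (251 − 87) = 141.661 → 142
G = 178 + 0.3333 × (248 − 178) = 201.331 → 201
B = 49 + 0.3333 × (240 − 49) = 112.66 → 113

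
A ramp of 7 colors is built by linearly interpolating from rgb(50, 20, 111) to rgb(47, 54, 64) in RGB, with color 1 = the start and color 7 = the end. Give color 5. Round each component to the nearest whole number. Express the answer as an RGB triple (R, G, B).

With 7 swatches and endpoints inclusive, swatch 5 sits at t = (5 − 1)/(7 − 1) = 4/6 ≈ 0.6667.
R = 50 + 0.6667 × (47 − 50) = 48 → 48
G = 20 + 0.6667 × (54 − 20) = 42.668 → 43
B = 111 + 0.6667 × (64 − 111) = 79.665 → 80

(48, 43, 80)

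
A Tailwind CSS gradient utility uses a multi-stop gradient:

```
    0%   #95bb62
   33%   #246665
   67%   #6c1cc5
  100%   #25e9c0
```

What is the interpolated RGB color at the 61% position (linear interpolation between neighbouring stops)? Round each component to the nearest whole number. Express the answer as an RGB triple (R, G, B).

(95, 41, 180)

61% lies between the 33% and 67% stops, so the local fraction is t = (61 − 33)/(67 − 33) = 28/34 ≈ 0.8235.
#246665 → (36, 102, 101); #6c1cc5 → (108, 28, 197).
R = 36 + 0.8235 × (108 − 36) = 95.292 → 95
G = 102 + 0.8235 × (28 − 102) = 41.061 → 41
B = 101 + 0.8235 × (197 − 101) = 180.056 → 180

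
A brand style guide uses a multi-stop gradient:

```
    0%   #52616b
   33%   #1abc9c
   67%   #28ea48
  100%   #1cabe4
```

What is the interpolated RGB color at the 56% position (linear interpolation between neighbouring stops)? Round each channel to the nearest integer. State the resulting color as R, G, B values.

(35, 219, 99)

56% lies between the 33% and 67% stops, so the local fraction is t = (56 − 33)/(67 − 33) = 23/34 ≈ 0.6765.
#1abc9c → (26, 188, 156); #28ea48 → (40, 234, 72).
R = 26 + 0.6765 × (40 − 26) = 35.471 → 35
G = 188 + 0.6765 × (234 − 188) = 219.119 → 219
B = 156 + 0.6765 × (72 − 156) = 99.174 → 99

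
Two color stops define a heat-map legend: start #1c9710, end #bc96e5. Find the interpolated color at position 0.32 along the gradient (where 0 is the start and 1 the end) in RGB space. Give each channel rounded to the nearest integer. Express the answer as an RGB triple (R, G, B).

#1c9710 → (28, 151, 16); #bc96e5 → (188, 150, 229).
R = 28 + 0.32 × (188 − 28) = 28 + 0.32 × 160 = 79.2 → 79
G = 151 + 0.32 × (150 − 151) = 151 + 0.32 × -1 = 150.68 → 151
B = 16 + 0.32 × (229 − 16) = 16 + 0.32 × 213 = 84.16 → 84
So the blended color is (79, 151, 84), about #4f9754.

(79, 151, 84)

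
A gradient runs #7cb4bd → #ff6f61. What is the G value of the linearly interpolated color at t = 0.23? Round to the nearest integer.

G₁ = 180 (from #7cb4bd), G₂ = 111 (from #ff6f61).
G = 180 + 0.23 × (111 − 180) = 164.13 → 164

164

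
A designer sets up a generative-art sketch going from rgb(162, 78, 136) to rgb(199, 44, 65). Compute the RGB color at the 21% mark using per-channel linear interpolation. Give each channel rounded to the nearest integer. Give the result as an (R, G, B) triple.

21% corresponds to t = 0.21.
R = 162 + 0.21 × (199 − 162) = 162 + 0.21 × 37 = 169.77 → 170
G = 78 + 0.21 × (44 − 78) = 78 + 0.21 × -34 = 70.86 → 71
B = 136 + 0.21 × (65 − 136) = 136 + 0.21 × -71 = 121.09 → 121
So the blended color is (170, 71, 121), about #aa4779.

(170, 71, 121)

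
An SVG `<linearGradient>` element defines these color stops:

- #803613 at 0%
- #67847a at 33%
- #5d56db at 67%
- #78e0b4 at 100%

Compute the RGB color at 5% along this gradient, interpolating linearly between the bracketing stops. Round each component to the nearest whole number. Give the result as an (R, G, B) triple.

5% lies between the 0% and 33% stops, so the local fraction is t = (5 − 0)/(33 − 0) = 5/33 ≈ 0.1515.
#803613 → (128, 54, 19); #67847a → (103, 132, 122).
R = 128 + 0.1515 × (103 − 128) = 124.213 → 124
G = 54 + 0.1515 × (132 − 54) = 65.817 → 66
B = 19 + 0.1515 × (122 − 19) = 34.605 → 35

(124, 66, 35)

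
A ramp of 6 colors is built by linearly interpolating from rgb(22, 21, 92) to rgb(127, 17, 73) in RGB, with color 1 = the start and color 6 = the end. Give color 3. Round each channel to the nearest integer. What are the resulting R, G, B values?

With 6 swatches and endpoints inclusive, swatch 3 sits at t = (3 − 1)/(6 − 1) = 2/5 ≈ 0.4.
R = 22 + 0.4 × (127 − 22) = 64 → 64
G = 21 + 0.4 × (17 − 21) = 19.4 → 19
B = 92 + 0.4 × (73 − 92) = 84.4 → 84

(64, 19, 84)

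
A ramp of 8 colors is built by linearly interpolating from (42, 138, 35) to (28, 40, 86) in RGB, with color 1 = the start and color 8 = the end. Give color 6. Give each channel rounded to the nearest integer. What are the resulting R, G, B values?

With 8 swatches and endpoints inclusive, swatch 6 sits at t = (6 − 1)/(8 − 1) = 5/7 ≈ 0.7143.
R = 42 + 0.7143 × (28 − 42) = 32 → 32
G = 138 + 0.7143 × (40 − 138) = 67.999 → 68
B = 35 + 0.7143 × (86 − 35) = 71.429 → 71

(32, 68, 71)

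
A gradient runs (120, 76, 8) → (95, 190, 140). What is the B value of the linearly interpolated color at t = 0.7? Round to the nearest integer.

100

B = 8 + 0.7 × (140 − 8) = 100.4 → 100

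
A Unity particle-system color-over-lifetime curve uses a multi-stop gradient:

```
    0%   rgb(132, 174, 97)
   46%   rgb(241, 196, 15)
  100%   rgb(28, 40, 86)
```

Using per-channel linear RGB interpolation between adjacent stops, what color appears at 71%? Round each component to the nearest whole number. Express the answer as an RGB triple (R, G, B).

(142, 124, 48)

71% lies between the 46% and 100% stops, so the local fraction is t = (71 − 46)/(100 − 46) = 25/54 ≈ 0.463.
R = 241 + 0.463 × (28 − 241) = 142.381 → 142
G = 196 + 0.463 × (40 − 196) = 123.772 → 124
B = 15 + 0.463 × (86 − 15) = 47.873 → 48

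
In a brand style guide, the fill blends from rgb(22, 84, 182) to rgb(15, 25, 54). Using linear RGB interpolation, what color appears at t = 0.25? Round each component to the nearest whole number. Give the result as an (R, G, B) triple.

R = 22 + 0.25 × (15 − 22) = 22 + 0.25 × -7 = 20.25 → 20
G = 84 + 0.25 × (25 − 84) = 84 + 0.25 × -59 = 69.25 → 69
B = 182 + 0.25 × (54 − 182) = 182 + 0.25 × -128 = 150 → 150

(20, 69, 150)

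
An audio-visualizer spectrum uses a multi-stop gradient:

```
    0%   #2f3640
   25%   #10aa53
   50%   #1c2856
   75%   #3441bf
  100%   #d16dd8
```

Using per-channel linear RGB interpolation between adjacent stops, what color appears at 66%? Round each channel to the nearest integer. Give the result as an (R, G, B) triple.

(43, 56, 153)

66% lies between the 50% and 75% stops, so the local fraction is t = (66 − 50)/(75 − 50) = 16/25 ≈ 0.64.
#1c2856 → (28, 40, 86); #3441bf → (52, 65, 191).
R = 28 + 0.64 × (52 − 28) = 43.36 → 43
G = 40 + 0.64 × (65 − 40) = 56 → 56
B = 86 + 0.64 × (191 − 86) = 153.2 → 153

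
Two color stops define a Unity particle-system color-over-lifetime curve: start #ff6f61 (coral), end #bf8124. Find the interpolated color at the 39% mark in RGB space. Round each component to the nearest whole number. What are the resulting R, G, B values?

#ff6f61 → (255, 111, 97); #bf8124 → (191, 129, 36).
39% corresponds to t = 0.39.
R = 255 + 0.39 × (191 − 255) = 255 + 0.39 × -64 = 230.04 → 230
G = 111 + 0.39 × (129 − 111) = 111 + 0.39 × 18 = 118.02 → 118
B = 97 + 0.39 × (36 − 97) = 97 + 0.39 × -61 = 73.21 → 73

(230, 118, 73)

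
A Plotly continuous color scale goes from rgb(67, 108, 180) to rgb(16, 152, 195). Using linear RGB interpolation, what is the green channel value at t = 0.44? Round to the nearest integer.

G = 108 + 0.44 × (152 − 108) = 127.36 → 127

127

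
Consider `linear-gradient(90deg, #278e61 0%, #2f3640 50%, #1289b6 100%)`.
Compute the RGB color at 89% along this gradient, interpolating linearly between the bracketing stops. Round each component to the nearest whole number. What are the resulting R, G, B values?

(24, 119, 156)

89% lies between the 50% and 100% stops, so the local fraction is t = (89 − 50)/(100 − 50) = 39/50 ≈ 0.78.
#2f3640 → (47, 54, 64); #1289b6 → (18, 137, 182).
R = 47 + 0.78 × (18 − 47) = 24.38 → 24
G = 54 + 0.78 × (137 − 54) = 118.74 → 119
B = 64 + 0.78 × (182 − 64) = 156.04 → 156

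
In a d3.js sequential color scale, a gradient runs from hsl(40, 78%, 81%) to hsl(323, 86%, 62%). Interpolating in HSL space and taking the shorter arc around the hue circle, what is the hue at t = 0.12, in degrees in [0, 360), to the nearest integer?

31

Hue: 323 − 40 = 283°, but |283| > 180 so the shorter arc goes the other way: Δh = 283 − 360 = -77°.
H = 40 + 0.12 × (-77) = 30.76 → 31°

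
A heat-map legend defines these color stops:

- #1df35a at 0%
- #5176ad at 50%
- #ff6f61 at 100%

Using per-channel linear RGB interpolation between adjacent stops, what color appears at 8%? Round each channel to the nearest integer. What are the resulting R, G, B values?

(37, 223, 103)

8% lies between the 0% and 50% stops, so the local fraction is t = (8 − 0)/(50 − 0) = 8/50 ≈ 0.16.
#1df35a → (29, 243, 90); #5176ad → (81, 118, 173).
R = 29 + 0.16 × (81 − 29) = 37.32 → 37
G = 243 + 0.16 × (118 − 243) = 223 → 223
B = 90 + 0.16 × (173 − 90) = 103.28 → 103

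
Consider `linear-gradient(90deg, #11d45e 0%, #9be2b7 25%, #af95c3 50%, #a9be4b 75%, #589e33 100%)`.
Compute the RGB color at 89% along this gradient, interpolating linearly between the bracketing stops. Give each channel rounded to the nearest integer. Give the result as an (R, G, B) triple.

89% lies between the 75% and 100% stops, so the local fraction is t = (89 − 75)/(100 − 75) = 14/25 ≈ 0.56.
#a9be4b → (169, 190, 75); #589e33 → (88, 158, 51).
R = 169 + 0.56 × (88 − 169) = 123.64 → 124
G = 190 + 0.56 × (158 − 190) = 172.08 → 172
B = 75 + 0.56 × (51 − 75) = 61.56 → 62

(124, 172, 62)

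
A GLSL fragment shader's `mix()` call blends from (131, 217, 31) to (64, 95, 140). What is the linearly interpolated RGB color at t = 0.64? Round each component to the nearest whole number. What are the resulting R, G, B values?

(88, 139, 101)

R = 131 + 0.64 × (64 − 131) = 131 + 0.64 × -67 = 88.12 → 88
G = 217 + 0.64 × (95 − 217) = 217 + 0.64 × -122 = 138.92 → 139
B = 31 + 0.64 × (140 − 31) = 31 + 0.64 × 109 = 100.76 → 101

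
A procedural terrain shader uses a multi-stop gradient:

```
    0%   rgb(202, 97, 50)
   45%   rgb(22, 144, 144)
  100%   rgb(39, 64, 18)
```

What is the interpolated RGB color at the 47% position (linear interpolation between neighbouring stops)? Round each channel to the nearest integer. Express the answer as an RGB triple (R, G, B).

47% lies between the 45% and 100% stops, so the local fraction is t = (47 − 45)/(100 − 45) = 2/55 ≈ 0.0364.
R = 22 + 0.0364 × (39 − 22) = 22.619 → 23
G = 144 + 0.0364 × (64 − 144) = 141.088 → 141
B = 144 + 0.0364 × (18 − 144) = 139.414 → 139

(23, 141, 139)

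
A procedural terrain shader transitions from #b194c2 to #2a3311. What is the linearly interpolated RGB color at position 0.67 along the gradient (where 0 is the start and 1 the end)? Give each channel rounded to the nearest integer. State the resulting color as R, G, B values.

(87, 83, 75)

#b194c2 → (177, 148, 194); #2a3311 → (42, 51, 17).
R = 177 + 0.67 × (42 − 177) = 177 + 0.67 × -135 = 86.55 → 87
G = 148 + 0.67 × (51 − 148) = 148 + 0.67 × -97 = 83.01 → 83
B = 194 + 0.67 × (17 − 194) = 194 + 0.67 × -177 = 75.41 → 75
So the blended color is (87, 83, 75), about #57534b.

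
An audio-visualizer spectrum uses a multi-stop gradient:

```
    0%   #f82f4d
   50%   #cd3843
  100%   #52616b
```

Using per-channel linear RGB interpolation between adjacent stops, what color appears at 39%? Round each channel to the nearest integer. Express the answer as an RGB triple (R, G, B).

(214, 54, 69)

39% lies between the 0% and 50% stops, so the local fraction is t = (39 − 0)/(50 − 0) = 39/50 ≈ 0.78.
#f82f4d → (248, 47, 77); #cd3843 → (205, 56, 67).
R = 248 + 0.78 × (205 − 248) = 214.46 → 214
G = 47 + 0.78 × (56 − 47) = 54.02 → 54
B = 77 + 0.78 × (67 − 77) = 69.2 → 69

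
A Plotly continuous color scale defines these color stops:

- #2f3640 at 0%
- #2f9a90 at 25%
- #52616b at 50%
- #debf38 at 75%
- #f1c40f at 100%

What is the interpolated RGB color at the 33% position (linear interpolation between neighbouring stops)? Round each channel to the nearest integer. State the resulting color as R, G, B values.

33% lies between the 25% and 50% stops, so the local fraction is t = (33 − 25)/(50 − 25) = 8/25 ≈ 0.32.
#2f9a90 → (47, 154, 144); #52616b → (82, 97, 107).
R = 47 + 0.32 × (82 − 47) = 58.2 → 58
G = 154 + 0.32 × (97 − 154) = 135.76 → 136
B = 144 + 0.32 × (107 − 144) = 132.16 → 132

(58, 136, 132)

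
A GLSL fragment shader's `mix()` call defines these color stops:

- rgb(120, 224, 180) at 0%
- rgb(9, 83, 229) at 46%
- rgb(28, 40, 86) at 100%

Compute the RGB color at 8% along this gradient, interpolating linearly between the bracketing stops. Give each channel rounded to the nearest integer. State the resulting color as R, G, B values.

(101, 199, 189)

8% lies between the 0% and 46% stops, so the local fraction is t = (8 − 0)/(46 − 0) = 8/46 ≈ 0.1739.
R = 120 + 0.1739 × (9 − 120) = 100.697 → 101
G = 224 + 0.1739 × (83 − 224) = 199.48 → 199
B = 180 + 0.1739 × (229 − 180) = 188.521 → 189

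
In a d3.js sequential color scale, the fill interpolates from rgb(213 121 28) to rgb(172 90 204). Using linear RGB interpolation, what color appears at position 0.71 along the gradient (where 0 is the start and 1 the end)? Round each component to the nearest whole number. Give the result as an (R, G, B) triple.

R = 213 + 0.71 × (172 − 213) = 213 + 0.71 × -41 = 183.89 → 184
G = 121 + 0.71 × (90 − 121) = 121 + 0.71 × -31 = 98.99 → 99
B = 28 + 0.71 × (204 − 28) = 28 + 0.71 × 176 = 152.96 → 153
So the blended color is (184, 99, 153), about #b86399.

(184, 99, 153)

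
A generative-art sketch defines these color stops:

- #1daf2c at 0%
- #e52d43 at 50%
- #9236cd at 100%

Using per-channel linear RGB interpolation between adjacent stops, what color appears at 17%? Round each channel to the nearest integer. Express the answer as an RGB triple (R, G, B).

(97, 131, 52)

17% lies between the 0% and 50% stops, so the local fraction is t = (17 − 0)/(50 − 0) = 17/50 ≈ 0.34.
#1daf2c → (29, 175, 44); #e52d43 → (229, 45, 67).
R = 29 + 0.34 × (229 − 29) = 97 → 97
G = 175 + 0.34 × (45 − 175) = 130.8 → 131
B = 44 + 0.34 × (67 − 44) = 51.82 → 52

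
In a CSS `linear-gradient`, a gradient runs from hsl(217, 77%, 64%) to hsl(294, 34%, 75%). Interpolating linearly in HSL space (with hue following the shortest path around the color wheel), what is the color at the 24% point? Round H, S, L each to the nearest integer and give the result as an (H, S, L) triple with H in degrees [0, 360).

(235, 67, 67)

Hue arc: Δh = 294 − 217 = 77° (|Δh| ≤ 180, already the shorter path).
H = 217 + 0.24 × (77) = 235.48 → 235°
S = 77 + 0.24 × (34 − 77) = 66.68 → 67%
L = 64 + 0.24 × (75 − 64) = 66.64 → 67%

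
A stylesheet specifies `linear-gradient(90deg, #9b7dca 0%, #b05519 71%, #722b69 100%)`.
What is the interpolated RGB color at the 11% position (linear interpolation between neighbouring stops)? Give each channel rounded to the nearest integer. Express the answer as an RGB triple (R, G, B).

(158, 119, 175)

11% lies between the 0% and 71% stops, so the local fraction is t = (11 − 0)/(71 − 0) = 11/71 ≈ 0.1549.
#9b7dca → (155, 125, 202); #b05519 → (176, 85, 25).
R = 155 + 0.1549 × (176 − 155) = 158.253 → 158
G = 125 + 0.1549 × (85 − 125) = 118.804 → 119
B = 202 + 0.1549 × (25 − 202) = 174.583 → 175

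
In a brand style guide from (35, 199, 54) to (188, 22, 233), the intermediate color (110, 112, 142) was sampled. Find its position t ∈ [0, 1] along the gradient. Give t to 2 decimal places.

Invert the lerp on the B channel (largest span, 179): t = (142 − 54) / (233 − 54) = 88/179 = 0.49162.
Check on R: (110 − 35)/(188 − 35) = 0.4902 ✓

0.49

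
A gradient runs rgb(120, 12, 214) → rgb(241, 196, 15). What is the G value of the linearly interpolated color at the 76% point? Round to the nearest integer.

G = 12 + 0.76 × (196 − 12) = 151.84 → 152

152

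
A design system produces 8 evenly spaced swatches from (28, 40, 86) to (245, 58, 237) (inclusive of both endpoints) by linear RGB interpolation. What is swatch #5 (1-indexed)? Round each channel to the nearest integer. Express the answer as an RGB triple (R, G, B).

(152, 50, 172)

With 8 swatches and endpoints inclusive, swatch 5 sits at t = (5 − 1)/(8 − 1) = 4/7 ≈ 0.5714.
R = 28 + 0.5714 × (245 − 28) = 151.994 → 152
G = 40 + 0.5714 × (58 − 40) = 50.285 → 50
B = 86 + 0.5714 × (237 − 86) = 172.281 → 172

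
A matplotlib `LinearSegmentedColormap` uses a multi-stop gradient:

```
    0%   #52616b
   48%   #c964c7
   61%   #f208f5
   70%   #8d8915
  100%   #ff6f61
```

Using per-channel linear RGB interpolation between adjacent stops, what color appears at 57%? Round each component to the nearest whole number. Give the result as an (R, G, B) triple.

57% lies between the 48% and 61% stops, so the local fraction is t = (57 − 48)/(61 − 48) = 9/13 ≈ 0.6923.
#c964c7 → (201, 100, 199); #f208f5 → (242, 8, 245).
R = 201 + 0.6923 × (242 − 201) = 229.384 → 229
G = 100 + 0.6923 × (8 − 100) = 36.308 → 36
B = 199 + 0.6923 × (245 − 199) = 230.846 → 231

(229, 36, 231)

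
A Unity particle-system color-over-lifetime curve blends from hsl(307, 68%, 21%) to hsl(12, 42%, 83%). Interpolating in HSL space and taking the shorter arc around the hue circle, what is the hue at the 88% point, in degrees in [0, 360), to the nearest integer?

Hue: 12 − 307 = -295°, but |-295| > 180 so the shorter arc goes the other way: Δh = -295 + 360 = 65°.
H = 307 + 0.88 × (65) = 364.2 → 364 → 364 mod 360 = 4°

4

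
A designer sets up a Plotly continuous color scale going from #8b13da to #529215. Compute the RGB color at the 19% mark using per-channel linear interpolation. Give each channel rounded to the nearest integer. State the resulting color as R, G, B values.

(128, 43, 181)

#8b13da → (139, 19, 218); #529215 → (82, 146, 21).
19% corresponds to t = 0.19.
R = 139 + 0.19 × (82 − 139) = 139 + 0.19 × -57 = 128.17 → 128
G = 19 + 0.19 × (146 − 19) = 19 + 0.19 × 127 = 43.13 → 43
B = 218 + 0.19 × (21 − 218) = 218 + 0.19 × -197 = 180.57 → 181
So the blended color is (128, 43, 181), about #802bb5.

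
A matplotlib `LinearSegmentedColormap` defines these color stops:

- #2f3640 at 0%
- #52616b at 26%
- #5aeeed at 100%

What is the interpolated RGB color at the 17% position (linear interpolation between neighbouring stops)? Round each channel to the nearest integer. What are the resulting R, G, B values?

(70, 82, 92)

17% lies between the 0% and 26% stops, so the local fraction is t = (17 − 0)/(26 − 0) = 17/26 ≈ 0.6538.
#2f3640 → (47, 54, 64); #52616b → (82, 97, 107).
R = 47 + 0.6538 × (82 − 47) = 69.883 → 70
G = 54 + 0.6538 × (97 − 54) = 82.113 → 82
B = 64 + 0.6538 × (107 − 64) = 92.113 → 92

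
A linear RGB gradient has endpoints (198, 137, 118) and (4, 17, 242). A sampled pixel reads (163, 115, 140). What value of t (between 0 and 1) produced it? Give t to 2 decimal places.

Invert the lerp on the R channel (largest span, 194): t = (163 − 198) / (4 − 198) = -35/-194 = 0.18041.
Check on G: (115 − 137)/(17 − 137) = 0.1833 ✓

0.18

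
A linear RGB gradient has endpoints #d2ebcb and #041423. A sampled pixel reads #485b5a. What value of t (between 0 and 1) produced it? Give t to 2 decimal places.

Invert the lerp on the G channel (largest span, 215): t = (91 − 235) / (20 − 235) = -144/-215 = 0.66977.
Check on R: (72 − 210)/(4 − 210) = 0.6699 ✓

0.67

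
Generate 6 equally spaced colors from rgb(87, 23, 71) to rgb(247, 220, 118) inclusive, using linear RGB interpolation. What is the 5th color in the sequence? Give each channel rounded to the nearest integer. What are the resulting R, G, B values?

With 6 swatches and endpoints inclusive, swatch 5 sits at t = (5 − 1)/(6 − 1) = 4/5 ≈ 0.8.
R = 87 + 0.8 × (247 − 87) = 215 → 215
G = 23 + 0.8 × (220 − 23) = 180.6 → 181
B = 71 + 0.8 × (118 − 71) = 108.6 → 109

(215, 181, 109)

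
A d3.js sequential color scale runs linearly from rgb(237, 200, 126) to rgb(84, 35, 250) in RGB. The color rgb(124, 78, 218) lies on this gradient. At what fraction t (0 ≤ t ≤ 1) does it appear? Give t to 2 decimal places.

Invert the lerp on the G channel (largest span, 165): t = (78 − 200) / (35 − 200) = -122/-165 = 0.73939.
Check on R: (124 − 237)/(84 − 237) = 0.7386 ✓

0.74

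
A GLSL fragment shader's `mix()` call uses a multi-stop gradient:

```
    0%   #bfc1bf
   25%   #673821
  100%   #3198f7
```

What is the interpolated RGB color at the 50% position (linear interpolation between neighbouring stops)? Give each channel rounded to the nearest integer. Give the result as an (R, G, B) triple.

50% lies between the 25% and 100% stops, so the local fraction is t = (50 − 25)/(100 − 25) = 25/75 ≈ 0.3333.
#673821 → (103, 56, 33); #3198f7 → (49, 152, 247).
R = 103 + 0.3333 × (49 − 103) = 85.002 → 85
G = 56 + 0.3333 × (152 − 56) = 87.997 → 88
B = 33 + 0.3333 × (247 − 33) = 104.326 → 104

(85, 88, 104)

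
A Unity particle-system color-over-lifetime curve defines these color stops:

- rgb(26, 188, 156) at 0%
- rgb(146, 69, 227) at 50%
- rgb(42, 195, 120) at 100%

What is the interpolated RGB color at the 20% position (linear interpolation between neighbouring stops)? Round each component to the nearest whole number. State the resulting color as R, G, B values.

(74, 140, 184)

20% lies between the 0% and 50% stops, so the local fraction is t = (20 − 0)/(50 − 0) = 20/50 ≈ 0.4.
R = 26 + 0.4 × (146 − 26) = 74 → 74
G = 188 + 0.4 × (69 − 188) = 140.4 → 140
B = 156 + 0.4 × (227 − 156) = 184.4 → 184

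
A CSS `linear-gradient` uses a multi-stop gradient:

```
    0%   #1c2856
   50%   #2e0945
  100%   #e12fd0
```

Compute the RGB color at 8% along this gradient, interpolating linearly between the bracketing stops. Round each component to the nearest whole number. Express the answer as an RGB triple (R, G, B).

(31, 35, 83)

8% lies between the 0% and 50% stops, so the local fraction is t = (8 − 0)/(50 − 0) = 8/50 ≈ 0.16.
#1c2856 → (28, 40, 86); #2e0945 → (46, 9, 69).
R = 28 + 0.16 × (46 − 28) = 30.88 → 31
G = 40 + 0.16 × (9 − 40) = 35.04 → 35
B = 86 + 0.16 × (69 − 86) = 83.28 → 83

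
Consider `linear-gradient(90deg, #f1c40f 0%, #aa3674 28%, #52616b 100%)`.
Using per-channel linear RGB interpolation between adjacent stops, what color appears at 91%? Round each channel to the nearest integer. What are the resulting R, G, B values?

91% lies between the 28% and 100% stops, so the local fraction is t = (91 − 28)/(100 − 28) = 63/72 ≈ 0.875.
#aa3674 → (170, 54, 116); #52616b → (82, 97, 107).
R = 170 + 0.875 × (82 − 170) = 93 → 93
G = 54 + 0.875 × (97 − 54) = 91.625 → 92
B = 116 + 0.875 × (107 − 116) = 108.125 → 108

(93, 92, 108)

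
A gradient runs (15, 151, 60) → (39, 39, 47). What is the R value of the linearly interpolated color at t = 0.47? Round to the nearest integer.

26

R = 15 + 0.47 × (39 − 15) = 26.28 → 26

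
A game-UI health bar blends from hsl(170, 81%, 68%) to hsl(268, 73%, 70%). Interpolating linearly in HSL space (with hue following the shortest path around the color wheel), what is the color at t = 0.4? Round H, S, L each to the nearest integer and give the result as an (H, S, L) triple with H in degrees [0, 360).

(209, 78, 69)

Hue arc: Δh = 268 − 170 = 98° (|Δh| ≤ 180, already the shorter path).
H = 170 + 0.4 × (98) = 209.2 → 209°
S = 81 + 0.4 × (73 − 81) = 77.8 → 78%
L = 68 + 0.4 × (70 − 68) = 68.8 → 69%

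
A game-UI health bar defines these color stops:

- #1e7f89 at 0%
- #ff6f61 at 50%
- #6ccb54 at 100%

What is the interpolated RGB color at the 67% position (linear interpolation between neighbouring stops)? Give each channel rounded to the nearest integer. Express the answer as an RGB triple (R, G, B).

(205, 142, 93)

67% lies between the 50% and 100% stops, so the local fraction is t = (67 − 50)/(100 − 50) = 17/50 ≈ 0.34.
#ff6f61 → (255, 111, 97); #6ccb54 → (108, 203, 84).
R = 255 + 0.34 × (108 − 255) = 205.02 → 205
G = 111 + 0.34 × (203 − 111) = 142.28 → 142
B = 97 + 0.34 × (84 − 97) = 92.58 → 93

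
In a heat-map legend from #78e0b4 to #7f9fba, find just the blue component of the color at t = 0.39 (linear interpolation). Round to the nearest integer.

182

B₁ = 180 (from #78e0b4), B₂ = 186 (from #7f9fba).
B = 180 + 0.39 × (186 − 180) = 182.34 → 182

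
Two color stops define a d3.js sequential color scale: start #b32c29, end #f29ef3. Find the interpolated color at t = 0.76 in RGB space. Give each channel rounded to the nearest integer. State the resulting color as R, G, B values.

#b32c29 → (179, 44, 41); #f29ef3 → (242, 158, 243).
R = 179 + 0.76 × (242 − 179) = 179 + 0.76 × 63 = 226.88 → 227
G = 44 + 0.76 × (158 − 44) = 44 + 0.76 × 114 = 130.64 → 131
B = 41 + 0.76 × (243 − 41) = 41 + 0.76 × 202 = 194.52 → 195

(227, 131, 195)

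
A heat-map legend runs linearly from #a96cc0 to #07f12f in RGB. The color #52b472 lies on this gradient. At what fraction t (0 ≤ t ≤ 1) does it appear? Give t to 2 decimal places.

Invert the lerp on the R channel (largest span, 162): t = (82 − 169) / (7 − 169) = -87/-162 = 0.53704.
Check on G: (180 − 108)/(241 − 108) = 0.5414 ✓

0.54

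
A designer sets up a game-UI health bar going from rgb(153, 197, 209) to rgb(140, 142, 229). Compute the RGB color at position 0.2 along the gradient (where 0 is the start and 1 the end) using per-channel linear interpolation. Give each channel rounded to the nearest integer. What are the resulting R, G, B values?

R = 153 + 0.2 × (140 − 153) = 153 + 0.2 × -13 = 150.4 → 150
G = 197 + 0.2 × (142 − 197) = 197 + 0.2 × -55 = 186 → 186
B = 209 + 0.2 × (229 − 209) = 209 + 0.2 × 20 = 213 → 213

(150, 186, 213)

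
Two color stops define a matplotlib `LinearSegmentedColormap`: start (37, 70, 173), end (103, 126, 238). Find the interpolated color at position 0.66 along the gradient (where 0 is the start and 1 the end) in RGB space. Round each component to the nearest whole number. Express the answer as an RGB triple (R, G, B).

(81, 107, 216)

R = 37 + 0.66 × (103 − 37) = 37 + 0.66 × 66 = 80.56 → 81
G = 70 + 0.66 × (126 − 70) = 70 + 0.66 × 56 = 106.96 → 107
B = 173 + 0.66 × (238 − 173) = 173 + 0.66 × 65 = 215.9 → 216
So the blended color is (81, 107, 216), about #516bd8.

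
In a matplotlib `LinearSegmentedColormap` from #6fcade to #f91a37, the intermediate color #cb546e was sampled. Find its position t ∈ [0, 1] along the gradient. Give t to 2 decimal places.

0.67

Invert the lerp on the G channel (largest span, 176): t = (84 − 202) / (26 − 202) = -118/-176 = 0.67045.
Check on R: (203 − 111)/(249 − 111) = 0.6667 ✓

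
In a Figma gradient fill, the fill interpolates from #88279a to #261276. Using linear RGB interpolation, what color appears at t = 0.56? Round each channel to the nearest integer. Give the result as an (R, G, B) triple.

(81, 27, 134)

#88279a → (136, 39, 154); #261276 → (38, 18, 118).
R = 136 + 0.56 × (38 − 136) = 136 + 0.56 × -98 = 81.12 → 81
G = 39 + 0.56 × (18 − 39) = 39 + 0.56 × -21 = 27.24 → 27
B = 154 + 0.56 × (118 − 154) = 154 + 0.56 × -36 = 133.84 → 134
So the blended color is (81, 27, 134), about #511b86.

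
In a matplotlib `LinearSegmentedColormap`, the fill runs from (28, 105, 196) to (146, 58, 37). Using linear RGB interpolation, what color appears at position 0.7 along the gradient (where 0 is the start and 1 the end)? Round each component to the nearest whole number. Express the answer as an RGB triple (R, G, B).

(111, 72, 85)

R = 28 + 0.7 × (146 − 28) = 28 + 0.7 × 118 = 110.6 → 111
G = 105 + 0.7 × (58 − 105) = 105 + 0.7 × -47 = 72.1 → 72
B = 196 + 0.7 × (37 − 196) = 196 + 0.7 × -159 = 84.7 → 85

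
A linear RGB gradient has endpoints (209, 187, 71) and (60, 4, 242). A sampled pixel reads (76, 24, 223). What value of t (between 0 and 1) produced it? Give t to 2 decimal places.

0.89

Invert the lerp on the G channel (largest span, 183): t = (24 − 187) / (4 − 187) = -163/-183 = 0.89071.
Check on R: (76 − 209)/(60 − 209) = 0.8926 ✓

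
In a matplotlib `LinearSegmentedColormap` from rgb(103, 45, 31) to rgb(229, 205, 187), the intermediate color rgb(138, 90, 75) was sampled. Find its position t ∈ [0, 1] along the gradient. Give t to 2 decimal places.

0.28

Invert the lerp on the G channel (largest span, 160): t = (90 − 45) / (205 − 45) = 45/160 = 0.28125.
Check on R: (138 − 103)/(229 − 103) = 0.2778 ✓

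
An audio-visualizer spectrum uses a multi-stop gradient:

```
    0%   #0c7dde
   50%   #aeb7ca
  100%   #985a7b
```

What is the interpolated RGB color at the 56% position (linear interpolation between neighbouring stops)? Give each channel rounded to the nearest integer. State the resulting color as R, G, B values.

(171, 172, 193)

56% lies between the 50% and 100% stops, so the local fraction is t = (56 − 50)/(100 − 50) = 6/50 ≈ 0.12.
#aeb7ca → (174, 183, 202); #985a7b → (152, 90, 123).
R = 174 + 0.12 × (152 − 174) = 171.36 → 171
G = 183 + 0.12 × (90 − 183) = 171.84 → 172
B = 202 + 0.12 × (123 − 202) = 192.52 → 193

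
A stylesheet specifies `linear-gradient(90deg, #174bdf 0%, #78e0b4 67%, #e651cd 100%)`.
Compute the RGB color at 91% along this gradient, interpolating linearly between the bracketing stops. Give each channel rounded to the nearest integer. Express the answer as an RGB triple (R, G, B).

(200, 120, 198)

91% lies between the 67% and 100% stops, so the local fraction is t = (91 − 67)/(100 − 67) = 24/33 ≈ 0.7273.
#78e0b4 → (120, 224, 180); #e651cd → (230, 81, 205).
R = 120 + 0.7273 × (230 − 120) = 200.003 → 200
G = 224 + 0.7273 × (81 − 224) = 119.996 → 120
B = 180 + 0.7273 × (205 − 180) = 198.183 → 198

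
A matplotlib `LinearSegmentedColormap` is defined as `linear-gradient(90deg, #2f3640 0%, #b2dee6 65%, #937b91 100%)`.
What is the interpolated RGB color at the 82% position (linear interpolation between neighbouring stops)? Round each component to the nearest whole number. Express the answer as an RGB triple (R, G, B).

82% lies between the 65% and 100% stops, so the local fraction is t = (82 − 65)/(100 − 65) = 17/35 ≈ 0.4857.
#b2dee6 → (178, 222, 230); #937b91 → (147, 123, 145).
R = 178 + 0.4857 × (147 − 178) = 162.943 → 163
G = 222 + 0.4857 × (123 − 222) = 173.916 → 174
B = 230 + 0.4857 × (145 − 230) = 188.715 → 189

(163, 174, 189)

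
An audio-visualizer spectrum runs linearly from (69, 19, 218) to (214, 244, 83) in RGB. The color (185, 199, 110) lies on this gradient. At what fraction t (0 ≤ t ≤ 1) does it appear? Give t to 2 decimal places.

0.80

Invert the lerp on the G channel (largest span, 225): t = (199 − 19) / (244 − 19) = 180/225 = 0.8.
Check on R: (185 − 69)/(214 − 69) = 0.8 ✓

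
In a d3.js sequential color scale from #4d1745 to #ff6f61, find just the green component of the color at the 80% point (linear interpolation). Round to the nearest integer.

93

G₁ = 23 (from #4d1745), G₂ = 111 (from #ff6f61).
G = 23 + 0.8 × (111 − 23) = 93.4 → 93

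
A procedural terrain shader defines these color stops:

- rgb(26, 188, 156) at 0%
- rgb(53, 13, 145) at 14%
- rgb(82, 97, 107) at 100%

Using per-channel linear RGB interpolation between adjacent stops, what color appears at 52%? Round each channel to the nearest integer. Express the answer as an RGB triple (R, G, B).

52% lies between the 14% and 100% stops, so the local fraction is t = (52 − 14)/(100 − 14) = 38/86 ≈ 0.4419.
R = 53 + 0.4419 × (82 − 53) = 65.815 → 66
G = 13 + 0.4419 × (97 − 13) = 50.12 → 50
B = 145 + 0.4419 × (107 − 145) = 128.208 → 128

(66, 50, 128)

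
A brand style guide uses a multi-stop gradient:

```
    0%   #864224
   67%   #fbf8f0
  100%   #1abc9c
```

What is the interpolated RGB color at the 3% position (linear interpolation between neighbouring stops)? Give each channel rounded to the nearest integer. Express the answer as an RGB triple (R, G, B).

3% lies between the 0% and 67% stops, so the local fraction is t = (3 − 0)/(67 − 0) = 3/67 ≈ 0.0448.
#864224 → (134, 66, 36); #fbf8f0 → (251, 248, 240).
R = 134 + 0.0448 × (251 − 134) = 139.242 → 139
G = 66 + 0.0448 × (248 − 66) = 74.154 → 74
B = 36 + 0.0448 × (240 − 36) = 45.139 → 45

(139, 74, 45)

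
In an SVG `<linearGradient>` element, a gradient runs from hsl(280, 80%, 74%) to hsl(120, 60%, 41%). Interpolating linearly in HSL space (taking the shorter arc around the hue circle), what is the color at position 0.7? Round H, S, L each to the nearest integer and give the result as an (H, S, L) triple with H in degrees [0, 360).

Hue arc: Δh = 120 − 280 = -160° (|Δh| ≤ 180, already the shorter path).
H = 280 + 0.7 × (-160) = 168 → 168°
S = 80 + 0.7 × (60 − 80) = 66 → 66%
L = 74 + 0.7 × (41 − 74) = 50.9 → 51%

(168, 66, 51)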